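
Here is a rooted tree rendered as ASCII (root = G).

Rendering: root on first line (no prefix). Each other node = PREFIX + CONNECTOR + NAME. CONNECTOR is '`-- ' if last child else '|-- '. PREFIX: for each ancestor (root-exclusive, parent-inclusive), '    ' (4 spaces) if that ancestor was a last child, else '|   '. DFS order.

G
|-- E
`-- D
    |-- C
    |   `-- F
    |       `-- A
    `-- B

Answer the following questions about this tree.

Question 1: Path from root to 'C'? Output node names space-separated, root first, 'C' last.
Walk down from root: G -> D -> C

Answer: G D C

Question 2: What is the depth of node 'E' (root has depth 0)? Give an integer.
Path from root to E: G -> E
Depth = number of edges = 1

Answer: 1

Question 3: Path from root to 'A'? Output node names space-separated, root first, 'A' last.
Answer: G D C F A

Derivation:
Walk down from root: G -> D -> C -> F -> A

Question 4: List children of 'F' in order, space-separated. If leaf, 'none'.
Answer: A

Derivation:
Node F's children (from adjacency): A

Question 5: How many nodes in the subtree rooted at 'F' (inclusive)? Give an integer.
Subtree rooted at F contains: A, F
Count = 2

Answer: 2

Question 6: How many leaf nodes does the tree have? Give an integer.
Answer: 3

Derivation:
Leaves (nodes with no children): A, B, E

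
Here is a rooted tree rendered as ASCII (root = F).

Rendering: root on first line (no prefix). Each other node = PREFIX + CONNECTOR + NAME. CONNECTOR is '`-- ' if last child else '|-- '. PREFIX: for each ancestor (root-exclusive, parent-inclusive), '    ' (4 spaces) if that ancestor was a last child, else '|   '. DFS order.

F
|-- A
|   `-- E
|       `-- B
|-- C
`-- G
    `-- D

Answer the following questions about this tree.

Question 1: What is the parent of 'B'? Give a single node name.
Answer: E

Derivation:
Scan adjacency: B appears as child of E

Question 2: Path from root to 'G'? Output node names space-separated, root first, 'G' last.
Walk down from root: F -> G

Answer: F G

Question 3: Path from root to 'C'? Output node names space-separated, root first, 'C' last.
Answer: F C

Derivation:
Walk down from root: F -> C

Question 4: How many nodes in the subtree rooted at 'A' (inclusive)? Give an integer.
Answer: 3

Derivation:
Subtree rooted at A contains: A, B, E
Count = 3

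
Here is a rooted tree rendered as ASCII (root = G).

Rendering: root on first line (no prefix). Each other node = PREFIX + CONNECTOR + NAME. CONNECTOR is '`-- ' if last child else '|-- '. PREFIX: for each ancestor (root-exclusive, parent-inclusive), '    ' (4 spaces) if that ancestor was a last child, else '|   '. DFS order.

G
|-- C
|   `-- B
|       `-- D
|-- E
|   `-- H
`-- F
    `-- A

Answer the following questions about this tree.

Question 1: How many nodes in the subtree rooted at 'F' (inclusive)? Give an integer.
Subtree rooted at F contains: A, F
Count = 2

Answer: 2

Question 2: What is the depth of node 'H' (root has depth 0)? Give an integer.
Answer: 2

Derivation:
Path from root to H: G -> E -> H
Depth = number of edges = 2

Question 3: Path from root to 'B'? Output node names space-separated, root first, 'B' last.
Walk down from root: G -> C -> B

Answer: G C B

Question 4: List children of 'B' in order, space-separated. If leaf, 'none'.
Node B's children (from adjacency): D

Answer: D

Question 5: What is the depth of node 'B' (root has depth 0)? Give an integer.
Answer: 2

Derivation:
Path from root to B: G -> C -> B
Depth = number of edges = 2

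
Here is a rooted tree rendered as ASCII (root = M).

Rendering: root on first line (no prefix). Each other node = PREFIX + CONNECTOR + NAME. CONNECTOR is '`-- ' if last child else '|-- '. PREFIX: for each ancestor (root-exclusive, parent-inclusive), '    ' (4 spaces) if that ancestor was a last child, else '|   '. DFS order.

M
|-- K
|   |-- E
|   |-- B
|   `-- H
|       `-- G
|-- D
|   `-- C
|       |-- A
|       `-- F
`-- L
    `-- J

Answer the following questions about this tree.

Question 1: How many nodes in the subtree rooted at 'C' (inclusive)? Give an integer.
Answer: 3

Derivation:
Subtree rooted at C contains: A, C, F
Count = 3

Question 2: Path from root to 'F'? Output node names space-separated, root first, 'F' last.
Answer: M D C F

Derivation:
Walk down from root: M -> D -> C -> F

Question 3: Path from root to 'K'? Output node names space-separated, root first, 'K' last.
Walk down from root: M -> K

Answer: M K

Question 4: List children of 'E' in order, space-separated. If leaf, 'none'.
Answer: none

Derivation:
Node E's children (from adjacency): (leaf)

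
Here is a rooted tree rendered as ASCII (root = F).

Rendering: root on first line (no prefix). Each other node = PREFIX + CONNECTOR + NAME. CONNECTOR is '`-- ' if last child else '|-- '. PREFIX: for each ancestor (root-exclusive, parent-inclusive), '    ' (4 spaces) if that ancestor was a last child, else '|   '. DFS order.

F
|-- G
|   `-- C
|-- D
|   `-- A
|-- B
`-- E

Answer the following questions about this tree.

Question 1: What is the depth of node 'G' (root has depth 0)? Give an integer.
Path from root to G: F -> G
Depth = number of edges = 1

Answer: 1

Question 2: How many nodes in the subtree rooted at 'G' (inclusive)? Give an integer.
Subtree rooted at G contains: C, G
Count = 2

Answer: 2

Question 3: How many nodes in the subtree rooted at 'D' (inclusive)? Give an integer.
Answer: 2

Derivation:
Subtree rooted at D contains: A, D
Count = 2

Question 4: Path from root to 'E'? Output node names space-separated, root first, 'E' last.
Walk down from root: F -> E

Answer: F E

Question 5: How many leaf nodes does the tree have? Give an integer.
Leaves (nodes with no children): A, B, C, E

Answer: 4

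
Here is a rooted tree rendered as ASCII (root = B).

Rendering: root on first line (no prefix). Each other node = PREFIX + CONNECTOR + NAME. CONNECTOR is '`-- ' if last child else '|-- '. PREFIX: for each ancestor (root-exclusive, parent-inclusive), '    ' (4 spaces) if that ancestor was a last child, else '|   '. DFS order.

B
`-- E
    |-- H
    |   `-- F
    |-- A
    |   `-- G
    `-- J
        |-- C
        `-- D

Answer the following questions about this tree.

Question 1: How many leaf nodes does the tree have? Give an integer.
Leaves (nodes with no children): C, D, F, G

Answer: 4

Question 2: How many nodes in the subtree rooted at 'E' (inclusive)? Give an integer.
Answer: 8

Derivation:
Subtree rooted at E contains: A, C, D, E, F, G, H, J
Count = 8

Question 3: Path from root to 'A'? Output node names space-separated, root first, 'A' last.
Answer: B E A

Derivation:
Walk down from root: B -> E -> A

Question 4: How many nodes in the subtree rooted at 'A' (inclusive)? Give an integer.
Answer: 2

Derivation:
Subtree rooted at A contains: A, G
Count = 2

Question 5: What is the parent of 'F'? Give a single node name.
Answer: H

Derivation:
Scan adjacency: F appears as child of H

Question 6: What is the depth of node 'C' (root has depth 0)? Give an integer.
Answer: 3

Derivation:
Path from root to C: B -> E -> J -> C
Depth = number of edges = 3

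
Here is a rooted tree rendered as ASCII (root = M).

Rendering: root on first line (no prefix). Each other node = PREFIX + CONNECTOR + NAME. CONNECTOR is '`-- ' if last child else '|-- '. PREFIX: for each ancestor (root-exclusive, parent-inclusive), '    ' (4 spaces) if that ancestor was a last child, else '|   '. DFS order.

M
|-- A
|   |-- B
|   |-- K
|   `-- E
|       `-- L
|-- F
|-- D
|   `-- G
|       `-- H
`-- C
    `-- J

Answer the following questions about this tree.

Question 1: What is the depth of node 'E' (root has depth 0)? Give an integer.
Answer: 2

Derivation:
Path from root to E: M -> A -> E
Depth = number of edges = 2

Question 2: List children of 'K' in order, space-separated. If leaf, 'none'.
Answer: none

Derivation:
Node K's children (from adjacency): (leaf)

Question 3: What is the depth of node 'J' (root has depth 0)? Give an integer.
Path from root to J: M -> C -> J
Depth = number of edges = 2

Answer: 2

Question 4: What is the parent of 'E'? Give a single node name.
Scan adjacency: E appears as child of A

Answer: A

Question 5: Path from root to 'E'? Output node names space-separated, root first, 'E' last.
Walk down from root: M -> A -> E

Answer: M A E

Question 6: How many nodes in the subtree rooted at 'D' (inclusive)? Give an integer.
Subtree rooted at D contains: D, G, H
Count = 3

Answer: 3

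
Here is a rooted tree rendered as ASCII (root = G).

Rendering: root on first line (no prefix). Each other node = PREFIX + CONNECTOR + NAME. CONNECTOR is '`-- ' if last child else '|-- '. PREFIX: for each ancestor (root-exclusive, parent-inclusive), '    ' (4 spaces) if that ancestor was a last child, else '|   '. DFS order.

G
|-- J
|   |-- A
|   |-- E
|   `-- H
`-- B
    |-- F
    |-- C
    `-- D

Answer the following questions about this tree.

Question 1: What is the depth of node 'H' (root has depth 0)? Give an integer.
Answer: 2

Derivation:
Path from root to H: G -> J -> H
Depth = number of edges = 2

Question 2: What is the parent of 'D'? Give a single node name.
Scan adjacency: D appears as child of B

Answer: B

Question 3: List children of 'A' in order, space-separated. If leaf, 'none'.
Answer: none

Derivation:
Node A's children (from adjacency): (leaf)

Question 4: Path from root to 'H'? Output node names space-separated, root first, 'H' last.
Walk down from root: G -> J -> H

Answer: G J H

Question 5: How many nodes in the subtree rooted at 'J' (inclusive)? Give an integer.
Subtree rooted at J contains: A, E, H, J
Count = 4

Answer: 4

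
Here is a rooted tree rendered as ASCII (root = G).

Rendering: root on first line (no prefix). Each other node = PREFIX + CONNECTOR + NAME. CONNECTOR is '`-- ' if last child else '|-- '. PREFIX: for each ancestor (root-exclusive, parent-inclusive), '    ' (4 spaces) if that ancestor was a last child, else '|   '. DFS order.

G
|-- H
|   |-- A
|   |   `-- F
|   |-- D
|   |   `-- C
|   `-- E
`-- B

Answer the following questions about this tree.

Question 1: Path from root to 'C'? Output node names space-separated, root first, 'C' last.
Walk down from root: G -> H -> D -> C

Answer: G H D C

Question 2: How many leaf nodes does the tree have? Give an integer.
Leaves (nodes with no children): B, C, E, F

Answer: 4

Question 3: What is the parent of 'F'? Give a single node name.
Answer: A

Derivation:
Scan adjacency: F appears as child of A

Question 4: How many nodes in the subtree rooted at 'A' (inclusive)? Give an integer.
Answer: 2

Derivation:
Subtree rooted at A contains: A, F
Count = 2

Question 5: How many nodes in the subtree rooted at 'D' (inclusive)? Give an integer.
Answer: 2

Derivation:
Subtree rooted at D contains: C, D
Count = 2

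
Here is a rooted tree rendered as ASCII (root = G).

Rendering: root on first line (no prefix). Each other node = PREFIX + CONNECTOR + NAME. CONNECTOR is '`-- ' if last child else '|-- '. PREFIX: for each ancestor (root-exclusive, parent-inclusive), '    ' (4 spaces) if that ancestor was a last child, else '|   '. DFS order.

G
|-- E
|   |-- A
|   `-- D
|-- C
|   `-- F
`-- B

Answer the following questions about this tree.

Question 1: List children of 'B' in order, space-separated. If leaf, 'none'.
Answer: none

Derivation:
Node B's children (from adjacency): (leaf)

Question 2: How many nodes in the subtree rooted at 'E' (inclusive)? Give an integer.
Subtree rooted at E contains: A, D, E
Count = 3

Answer: 3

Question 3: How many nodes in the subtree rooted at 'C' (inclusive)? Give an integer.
Answer: 2

Derivation:
Subtree rooted at C contains: C, F
Count = 2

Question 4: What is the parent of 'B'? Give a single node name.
Scan adjacency: B appears as child of G

Answer: G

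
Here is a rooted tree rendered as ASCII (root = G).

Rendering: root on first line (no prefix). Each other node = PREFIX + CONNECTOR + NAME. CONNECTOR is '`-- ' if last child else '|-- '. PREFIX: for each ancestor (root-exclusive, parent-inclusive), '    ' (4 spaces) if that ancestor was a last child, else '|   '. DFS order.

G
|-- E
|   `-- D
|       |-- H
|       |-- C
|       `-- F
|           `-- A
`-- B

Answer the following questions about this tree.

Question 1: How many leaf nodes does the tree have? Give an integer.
Leaves (nodes with no children): A, B, C, H

Answer: 4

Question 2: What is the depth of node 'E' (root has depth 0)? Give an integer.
Answer: 1

Derivation:
Path from root to E: G -> E
Depth = number of edges = 1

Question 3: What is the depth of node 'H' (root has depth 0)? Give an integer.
Path from root to H: G -> E -> D -> H
Depth = number of edges = 3

Answer: 3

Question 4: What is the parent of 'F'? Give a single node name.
Scan adjacency: F appears as child of D

Answer: D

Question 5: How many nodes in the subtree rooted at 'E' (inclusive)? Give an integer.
Answer: 6

Derivation:
Subtree rooted at E contains: A, C, D, E, F, H
Count = 6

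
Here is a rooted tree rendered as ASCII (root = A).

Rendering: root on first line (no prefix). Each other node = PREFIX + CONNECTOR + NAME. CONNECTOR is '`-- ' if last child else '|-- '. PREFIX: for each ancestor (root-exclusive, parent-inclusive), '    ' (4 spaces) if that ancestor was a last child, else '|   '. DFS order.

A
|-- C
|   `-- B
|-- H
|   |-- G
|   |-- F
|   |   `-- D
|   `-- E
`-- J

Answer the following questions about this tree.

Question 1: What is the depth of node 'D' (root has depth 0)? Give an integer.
Answer: 3

Derivation:
Path from root to D: A -> H -> F -> D
Depth = number of edges = 3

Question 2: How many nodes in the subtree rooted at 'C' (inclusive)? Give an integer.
Subtree rooted at C contains: B, C
Count = 2

Answer: 2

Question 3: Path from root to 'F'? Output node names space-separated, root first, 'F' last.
Answer: A H F

Derivation:
Walk down from root: A -> H -> F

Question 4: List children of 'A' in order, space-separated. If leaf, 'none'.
Answer: C H J

Derivation:
Node A's children (from adjacency): C, H, J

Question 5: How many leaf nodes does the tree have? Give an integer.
Answer: 5

Derivation:
Leaves (nodes with no children): B, D, E, G, J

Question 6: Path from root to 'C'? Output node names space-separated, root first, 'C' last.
Walk down from root: A -> C

Answer: A C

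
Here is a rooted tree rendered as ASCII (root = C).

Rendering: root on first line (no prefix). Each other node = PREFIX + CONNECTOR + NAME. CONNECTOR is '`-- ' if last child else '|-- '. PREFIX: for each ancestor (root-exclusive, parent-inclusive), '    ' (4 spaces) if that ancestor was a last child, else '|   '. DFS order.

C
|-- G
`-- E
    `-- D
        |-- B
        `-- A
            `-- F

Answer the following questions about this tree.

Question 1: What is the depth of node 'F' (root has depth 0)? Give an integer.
Answer: 4

Derivation:
Path from root to F: C -> E -> D -> A -> F
Depth = number of edges = 4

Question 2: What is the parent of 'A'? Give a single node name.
Answer: D

Derivation:
Scan adjacency: A appears as child of D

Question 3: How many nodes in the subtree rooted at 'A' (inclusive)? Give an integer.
Answer: 2

Derivation:
Subtree rooted at A contains: A, F
Count = 2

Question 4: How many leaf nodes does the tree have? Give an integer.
Leaves (nodes with no children): B, F, G

Answer: 3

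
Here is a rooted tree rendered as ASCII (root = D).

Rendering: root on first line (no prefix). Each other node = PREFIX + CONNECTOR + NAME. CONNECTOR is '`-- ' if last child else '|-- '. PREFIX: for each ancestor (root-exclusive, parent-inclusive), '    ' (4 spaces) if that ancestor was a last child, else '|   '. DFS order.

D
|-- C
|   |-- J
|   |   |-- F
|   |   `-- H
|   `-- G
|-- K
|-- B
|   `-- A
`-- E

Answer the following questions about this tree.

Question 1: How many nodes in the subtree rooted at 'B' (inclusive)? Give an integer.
Answer: 2

Derivation:
Subtree rooted at B contains: A, B
Count = 2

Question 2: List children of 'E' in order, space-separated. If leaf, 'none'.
Node E's children (from adjacency): (leaf)

Answer: none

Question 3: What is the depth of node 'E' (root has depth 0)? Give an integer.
Path from root to E: D -> E
Depth = number of edges = 1

Answer: 1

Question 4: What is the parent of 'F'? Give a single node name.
Answer: J

Derivation:
Scan adjacency: F appears as child of J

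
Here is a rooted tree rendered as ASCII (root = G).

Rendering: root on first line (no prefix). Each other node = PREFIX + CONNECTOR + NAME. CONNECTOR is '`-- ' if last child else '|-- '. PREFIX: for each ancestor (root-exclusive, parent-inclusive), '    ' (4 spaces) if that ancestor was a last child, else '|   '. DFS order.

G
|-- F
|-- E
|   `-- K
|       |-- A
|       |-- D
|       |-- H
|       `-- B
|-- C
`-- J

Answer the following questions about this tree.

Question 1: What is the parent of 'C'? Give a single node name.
Answer: G

Derivation:
Scan adjacency: C appears as child of G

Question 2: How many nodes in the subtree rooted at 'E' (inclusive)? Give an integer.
Answer: 6

Derivation:
Subtree rooted at E contains: A, B, D, E, H, K
Count = 6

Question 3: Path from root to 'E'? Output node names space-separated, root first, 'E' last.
Answer: G E

Derivation:
Walk down from root: G -> E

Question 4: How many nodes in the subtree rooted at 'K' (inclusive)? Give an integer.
Subtree rooted at K contains: A, B, D, H, K
Count = 5

Answer: 5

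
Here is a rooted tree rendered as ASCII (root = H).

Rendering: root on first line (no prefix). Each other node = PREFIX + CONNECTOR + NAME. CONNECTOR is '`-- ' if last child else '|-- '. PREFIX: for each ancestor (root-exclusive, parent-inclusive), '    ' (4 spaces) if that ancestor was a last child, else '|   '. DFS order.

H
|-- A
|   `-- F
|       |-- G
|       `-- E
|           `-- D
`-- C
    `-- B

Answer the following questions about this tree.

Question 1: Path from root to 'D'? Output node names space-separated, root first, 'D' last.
Answer: H A F E D

Derivation:
Walk down from root: H -> A -> F -> E -> D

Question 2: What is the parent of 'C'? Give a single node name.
Scan adjacency: C appears as child of H

Answer: H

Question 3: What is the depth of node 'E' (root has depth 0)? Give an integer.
Answer: 3

Derivation:
Path from root to E: H -> A -> F -> E
Depth = number of edges = 3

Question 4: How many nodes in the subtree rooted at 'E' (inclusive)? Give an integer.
Answer: 2

Derivation:
Subtree rooted at E contains: D, E
Count = 2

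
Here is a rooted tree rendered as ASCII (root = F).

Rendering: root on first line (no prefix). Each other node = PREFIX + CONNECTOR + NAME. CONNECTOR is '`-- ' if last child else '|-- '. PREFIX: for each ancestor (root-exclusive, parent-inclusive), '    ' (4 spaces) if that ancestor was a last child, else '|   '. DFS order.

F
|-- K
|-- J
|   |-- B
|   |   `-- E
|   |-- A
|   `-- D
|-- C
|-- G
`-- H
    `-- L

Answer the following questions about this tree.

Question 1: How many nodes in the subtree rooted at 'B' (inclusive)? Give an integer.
Subtree rooted at B contains: B, E
Count = 2

Answer: 2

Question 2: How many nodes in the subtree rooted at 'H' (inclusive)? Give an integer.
Subtree rooted at H contains: H, L
Count = 2

Answer: 2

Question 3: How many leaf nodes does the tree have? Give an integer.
Leaves (nodes with no children): A, C, D, E, G, K, L

Answer: 7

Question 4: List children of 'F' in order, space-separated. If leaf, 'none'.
Node F's children (from adjacency): K, J, C, G, H

Answer: K J C G H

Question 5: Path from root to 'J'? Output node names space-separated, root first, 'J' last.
Walk down from root: F -> J

Answer: F J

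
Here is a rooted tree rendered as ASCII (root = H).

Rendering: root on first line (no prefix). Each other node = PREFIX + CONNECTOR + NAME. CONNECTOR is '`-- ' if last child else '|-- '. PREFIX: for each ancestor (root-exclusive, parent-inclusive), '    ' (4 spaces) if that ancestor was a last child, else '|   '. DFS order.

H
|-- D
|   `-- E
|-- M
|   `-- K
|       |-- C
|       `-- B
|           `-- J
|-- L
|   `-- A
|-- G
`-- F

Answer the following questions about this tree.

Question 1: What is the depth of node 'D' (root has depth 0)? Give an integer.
Path from root to D: H -> D
Depth = number of edges = 1

Answer: 1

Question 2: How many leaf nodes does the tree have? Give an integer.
Leaves (nodes with no children): A, C, E, F, G, J

Answer: 6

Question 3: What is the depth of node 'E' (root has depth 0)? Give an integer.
Answer: 2

Derivation:
Path from root to E: H -> D -> E
Depth = number of edges = 2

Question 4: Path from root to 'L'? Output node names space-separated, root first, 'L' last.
Answer: H L

Derivation:
Walk down from root: H -> L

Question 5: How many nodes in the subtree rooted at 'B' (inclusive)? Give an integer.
Subtree rooted at B contains: B, J
Count = 2

Answer: 2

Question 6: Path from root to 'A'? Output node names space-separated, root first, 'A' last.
Answer: H L A

Derivation:
Walk down from root: H -> L -> A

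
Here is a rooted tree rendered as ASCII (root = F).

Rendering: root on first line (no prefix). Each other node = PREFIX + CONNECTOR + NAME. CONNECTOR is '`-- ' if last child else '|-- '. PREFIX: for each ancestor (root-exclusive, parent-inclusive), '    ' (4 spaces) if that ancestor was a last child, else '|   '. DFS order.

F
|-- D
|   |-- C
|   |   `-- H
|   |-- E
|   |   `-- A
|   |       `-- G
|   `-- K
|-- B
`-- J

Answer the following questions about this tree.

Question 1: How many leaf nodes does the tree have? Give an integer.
Leaves (nodes with no children): B, G, H, J, K

Answer: 5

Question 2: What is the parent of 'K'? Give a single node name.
Scan adjacency: K appears as child of D

Answer: D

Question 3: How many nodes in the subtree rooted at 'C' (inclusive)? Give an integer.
Answer: 2

Derivation:
Subtree rooted at C contains: C, H
Count = 2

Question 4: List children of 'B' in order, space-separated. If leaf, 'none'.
Node B's children (from adjacency): (leaf)

Answer: none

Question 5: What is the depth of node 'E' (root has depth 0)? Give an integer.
Path from root to E: F -> D -> E
Depth = number of edges = 2

Answer: 2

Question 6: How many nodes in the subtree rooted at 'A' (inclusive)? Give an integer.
Subtree rooted at A contains: A, G
Count = 2

Answer: 2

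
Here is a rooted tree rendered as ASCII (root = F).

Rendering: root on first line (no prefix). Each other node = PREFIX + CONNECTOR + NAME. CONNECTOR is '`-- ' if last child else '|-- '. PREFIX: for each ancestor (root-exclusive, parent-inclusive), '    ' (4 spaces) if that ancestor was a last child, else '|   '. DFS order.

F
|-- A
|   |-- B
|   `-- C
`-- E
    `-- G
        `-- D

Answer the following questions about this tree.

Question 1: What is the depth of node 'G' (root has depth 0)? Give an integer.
Answer: 2

Derivation:
Path from root to G: F -> E -> G
Depth = number of edges = 2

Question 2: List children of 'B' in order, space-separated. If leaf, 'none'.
Answer: none

Derivation:
Node B's children (from adjacency): (leaf)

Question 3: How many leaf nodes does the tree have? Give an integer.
Leaves (nodes with no children): B, C, D

Answer: 3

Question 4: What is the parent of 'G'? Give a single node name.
Scan adjacency: G appears as child of E

Answer: E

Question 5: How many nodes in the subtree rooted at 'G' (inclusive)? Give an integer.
Answer: 2

Derivation:
Subtree rooted at G contains: D, G
Count = 2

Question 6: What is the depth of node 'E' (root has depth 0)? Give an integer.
Path from root to E: F -> E
Depth = number of edges = 1

Answer: 1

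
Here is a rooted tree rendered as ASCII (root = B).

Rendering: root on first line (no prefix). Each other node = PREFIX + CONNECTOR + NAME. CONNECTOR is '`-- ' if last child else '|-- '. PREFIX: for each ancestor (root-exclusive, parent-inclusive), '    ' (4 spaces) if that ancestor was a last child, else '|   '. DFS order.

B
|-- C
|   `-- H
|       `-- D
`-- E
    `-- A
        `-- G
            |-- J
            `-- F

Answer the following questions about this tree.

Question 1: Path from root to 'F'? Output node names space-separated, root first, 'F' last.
Walk down from root: B -> E -> A -> G -> F

Answer: B E A G F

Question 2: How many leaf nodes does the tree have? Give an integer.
Answer: 3

Derivation:
Leaves (nodes with no children): D, F, J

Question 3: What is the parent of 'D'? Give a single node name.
Scan adjacency: D appears as child of H

Answer: H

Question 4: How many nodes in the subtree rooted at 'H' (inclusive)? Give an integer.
Answer: 2

Derivation:
Subtree rooted at H contains: D, H
Count = 2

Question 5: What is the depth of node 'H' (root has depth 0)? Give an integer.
Path from root to H: B -> C -> H
Depth = number of edges = 2

Answer: 2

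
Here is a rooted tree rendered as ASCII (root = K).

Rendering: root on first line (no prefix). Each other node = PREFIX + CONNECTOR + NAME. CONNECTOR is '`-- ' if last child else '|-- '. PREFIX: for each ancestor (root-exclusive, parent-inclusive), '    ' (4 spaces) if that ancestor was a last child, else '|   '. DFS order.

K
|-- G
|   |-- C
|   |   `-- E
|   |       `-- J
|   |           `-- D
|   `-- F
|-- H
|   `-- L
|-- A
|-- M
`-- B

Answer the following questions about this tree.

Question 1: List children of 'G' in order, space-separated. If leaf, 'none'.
Answer: C F

Derivation:
Node G's children (from adjacency): C, F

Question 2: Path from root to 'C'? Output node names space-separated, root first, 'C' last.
Walk down from root: K -> G -> C

Answer: K G C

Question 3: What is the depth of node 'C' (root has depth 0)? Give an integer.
Path from root to C: K -> G -> C
Depth = number of edges = 2

Answer: 2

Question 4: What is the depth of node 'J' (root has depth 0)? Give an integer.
Path from root to J: K -> G -> C -> E -> J
Depth = number of edges = 4

Answer: 4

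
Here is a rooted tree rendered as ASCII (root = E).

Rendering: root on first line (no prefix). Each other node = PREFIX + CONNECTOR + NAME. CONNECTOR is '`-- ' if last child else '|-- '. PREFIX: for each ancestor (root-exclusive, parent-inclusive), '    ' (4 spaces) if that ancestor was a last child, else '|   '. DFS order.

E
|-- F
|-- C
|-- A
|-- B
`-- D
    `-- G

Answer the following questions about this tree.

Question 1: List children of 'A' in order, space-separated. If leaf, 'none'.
Answer: none

Derivation:
Node A's children (from adjacency): (leaf)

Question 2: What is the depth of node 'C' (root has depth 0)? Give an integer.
Path from root to C: E -> C
Depth = number of edges = 1

Answer: 1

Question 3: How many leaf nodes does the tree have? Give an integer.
Answer: 5

Derivation:
Leaves (nodes with no children): A, B, C, F, G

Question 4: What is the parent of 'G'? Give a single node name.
Answer: D

Derivation:
Scan adjacency: G appears as child of D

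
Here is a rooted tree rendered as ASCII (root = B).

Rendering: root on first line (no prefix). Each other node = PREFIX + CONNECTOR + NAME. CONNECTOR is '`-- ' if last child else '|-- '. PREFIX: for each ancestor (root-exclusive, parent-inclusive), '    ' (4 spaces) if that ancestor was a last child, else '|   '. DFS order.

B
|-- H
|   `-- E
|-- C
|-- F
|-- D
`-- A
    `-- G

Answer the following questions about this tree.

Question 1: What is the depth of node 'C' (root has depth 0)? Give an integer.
Path from root to C: B -> C
Depth = number of edges = 1

Answer: 1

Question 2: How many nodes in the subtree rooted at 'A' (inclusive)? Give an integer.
Subtree rooted at A contains: A, G
Count = 2

Answer: 2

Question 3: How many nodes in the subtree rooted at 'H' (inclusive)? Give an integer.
Subtree rooted at H contains: E, H
Count = 2

Answer: 2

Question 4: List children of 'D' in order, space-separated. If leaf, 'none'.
Answer: none

Derivation:
Node D's children (from adjacency): (leaf)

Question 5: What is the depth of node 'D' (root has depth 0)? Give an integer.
Answer: 1

Derivation:
Path from root to D: B -> D
Depth = number of edges = 1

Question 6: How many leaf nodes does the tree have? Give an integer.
Leaves (nodes with no children): C, D, E, F, G

Answer: 5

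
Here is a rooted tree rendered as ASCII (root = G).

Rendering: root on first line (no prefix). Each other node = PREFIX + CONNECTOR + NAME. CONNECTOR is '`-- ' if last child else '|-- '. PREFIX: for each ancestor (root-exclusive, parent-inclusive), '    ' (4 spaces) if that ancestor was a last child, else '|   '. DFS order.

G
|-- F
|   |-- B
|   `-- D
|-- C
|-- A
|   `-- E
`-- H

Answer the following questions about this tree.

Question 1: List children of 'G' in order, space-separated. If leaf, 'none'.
Node G's children (from adjacency): F, C, A, H

Answer: F C A H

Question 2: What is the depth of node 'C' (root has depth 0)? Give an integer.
Answer: 1

Derivation:
Path from root to C: G -> C
Depth = number of edges = 1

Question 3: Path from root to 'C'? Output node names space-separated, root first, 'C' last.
Answer: G C

Derivation:
Walk down from root: G -> C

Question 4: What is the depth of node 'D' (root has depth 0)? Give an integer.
Path from root to D: G -> F -> D
Depth = number of edges = 2

Answer: 2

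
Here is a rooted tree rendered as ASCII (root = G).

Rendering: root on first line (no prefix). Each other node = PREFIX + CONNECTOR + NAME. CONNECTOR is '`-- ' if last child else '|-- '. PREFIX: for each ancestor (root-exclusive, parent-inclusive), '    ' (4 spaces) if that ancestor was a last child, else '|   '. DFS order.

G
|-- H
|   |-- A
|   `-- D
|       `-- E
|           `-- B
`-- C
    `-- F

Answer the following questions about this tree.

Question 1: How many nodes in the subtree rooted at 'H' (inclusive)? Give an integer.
Subtree rooted at H contains: A, B, D, E, H
Count = 5

Answer: 5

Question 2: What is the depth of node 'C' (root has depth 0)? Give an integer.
Answer: 1

Derivation:
Path from root to C: G -> C
Depth = number of edges = 1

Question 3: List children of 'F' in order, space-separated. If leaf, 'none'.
Node F's children (from adjacency): (leaf)

Answer: none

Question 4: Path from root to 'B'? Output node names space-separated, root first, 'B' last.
Answer: G H D E B

Derivation:
Walk down from root: G -> H -> D -> E -> B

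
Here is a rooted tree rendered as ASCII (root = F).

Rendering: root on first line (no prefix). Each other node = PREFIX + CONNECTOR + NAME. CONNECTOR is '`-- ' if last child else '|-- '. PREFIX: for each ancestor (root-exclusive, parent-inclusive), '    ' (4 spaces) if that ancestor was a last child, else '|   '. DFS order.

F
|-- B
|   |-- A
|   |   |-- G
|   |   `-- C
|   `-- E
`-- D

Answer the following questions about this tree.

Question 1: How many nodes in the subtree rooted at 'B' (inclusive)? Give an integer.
Subtree rooted at B contains: A, B, C, E, G
Count = 5

Answer: 5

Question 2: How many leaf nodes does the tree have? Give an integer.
Answer: 4

Derivation:
Leaves (nodes with no children): C, D, E, G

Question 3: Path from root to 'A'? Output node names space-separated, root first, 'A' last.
Walk down from root: F -> B -> A

Answer: F B A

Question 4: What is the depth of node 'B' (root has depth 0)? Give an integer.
Answer: 1

Derivation:
Path from root to B: F -> B
Depth = number of edges = 1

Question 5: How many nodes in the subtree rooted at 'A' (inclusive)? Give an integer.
Answer: 3

Derivation:
Subtree rooted at A contains: A, C, G
Count = 3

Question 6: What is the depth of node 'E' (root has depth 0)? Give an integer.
Answer: 2

Derivation:
Path from root to E: F -> B -> E
Depth = number of edges = 2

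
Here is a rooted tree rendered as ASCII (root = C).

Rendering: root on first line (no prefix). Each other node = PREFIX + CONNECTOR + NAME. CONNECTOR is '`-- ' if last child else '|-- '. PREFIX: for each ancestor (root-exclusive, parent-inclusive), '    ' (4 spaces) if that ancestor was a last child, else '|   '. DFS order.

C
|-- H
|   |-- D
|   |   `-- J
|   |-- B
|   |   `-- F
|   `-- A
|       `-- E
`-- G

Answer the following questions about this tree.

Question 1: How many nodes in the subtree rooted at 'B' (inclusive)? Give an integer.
Subtree rooted at B contains: B, F
Count = 2

Answer: 2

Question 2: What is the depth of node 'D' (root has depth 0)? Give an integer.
Path from root to D: C -> H -> D
Depth = number of edges = 2

Answer: 2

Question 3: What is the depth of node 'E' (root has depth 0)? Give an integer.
Path from root to E: C -> H -> A -> E
Depth = number of edges = 3

Answer: 3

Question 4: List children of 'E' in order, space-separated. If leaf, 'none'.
Node E's children (from adjacency): (leaf)

Answer: none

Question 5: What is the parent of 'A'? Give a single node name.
Answer: H

Derivation:
Scan adjacency: A appears as child of H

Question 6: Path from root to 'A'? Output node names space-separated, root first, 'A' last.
Answer: C H A

Derivation:
Walk down from root: C -> H -> A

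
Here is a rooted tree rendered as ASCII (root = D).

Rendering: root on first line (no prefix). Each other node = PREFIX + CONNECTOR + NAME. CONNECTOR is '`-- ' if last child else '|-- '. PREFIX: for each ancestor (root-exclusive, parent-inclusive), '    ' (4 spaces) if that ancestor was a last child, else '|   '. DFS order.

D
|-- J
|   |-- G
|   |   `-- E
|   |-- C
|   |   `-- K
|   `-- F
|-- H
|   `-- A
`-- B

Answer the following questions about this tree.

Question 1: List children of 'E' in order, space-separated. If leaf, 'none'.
Node E's children (from adjacency): (leaf)

Answer: none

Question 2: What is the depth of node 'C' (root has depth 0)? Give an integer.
Answer: 2

Derivation:
Path from root to C: D -> J -> C
Depth = number of edges = 2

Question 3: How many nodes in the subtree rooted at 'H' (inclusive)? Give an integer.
Answer: 2

Derivation:
Subtree rooted at H contains: A, H
Count = 2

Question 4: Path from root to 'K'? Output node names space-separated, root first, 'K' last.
Answer: D J C K

Derivation:
Walk down from root: D -> J -> C -> K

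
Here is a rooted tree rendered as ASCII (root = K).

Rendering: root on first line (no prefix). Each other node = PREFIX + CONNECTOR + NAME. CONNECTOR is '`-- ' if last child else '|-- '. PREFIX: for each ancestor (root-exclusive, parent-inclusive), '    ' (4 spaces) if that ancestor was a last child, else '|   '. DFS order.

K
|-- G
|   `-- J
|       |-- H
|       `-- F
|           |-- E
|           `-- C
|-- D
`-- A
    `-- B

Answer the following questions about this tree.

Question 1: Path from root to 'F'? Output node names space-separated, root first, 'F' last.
Walk down from root: K -> G -> J -> F

Answer: K G J F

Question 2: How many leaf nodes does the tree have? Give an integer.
Leaves (nodes with no children): B, C, D, E, H

Answer: 5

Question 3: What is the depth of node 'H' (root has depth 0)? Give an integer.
Answer: 3

Derivation:
Path from root to H: K -> G -> J -> H
Depth = number of edges = 3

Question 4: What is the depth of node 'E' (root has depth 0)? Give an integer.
Answer: 4

Derivation:
Path from root to E: K -> G -> J -> F -> E
Depth = number of edges = 4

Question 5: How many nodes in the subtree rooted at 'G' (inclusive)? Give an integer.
Answer: 6

Derivation:
Subtree rooted at G contains: C, E, F, G, H, J
Count = 6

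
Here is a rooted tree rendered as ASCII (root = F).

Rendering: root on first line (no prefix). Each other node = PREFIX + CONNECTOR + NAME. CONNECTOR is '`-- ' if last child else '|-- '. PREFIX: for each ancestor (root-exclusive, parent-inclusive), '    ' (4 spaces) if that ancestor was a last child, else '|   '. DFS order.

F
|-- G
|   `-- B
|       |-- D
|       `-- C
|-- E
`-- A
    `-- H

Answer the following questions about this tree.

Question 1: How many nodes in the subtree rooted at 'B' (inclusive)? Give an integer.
Answer: 3

Derivation:
Subtree rooted at B contains: B, C, D
Count = 3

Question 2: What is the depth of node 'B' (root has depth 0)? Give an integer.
Answer: 2

Derivation:
Path from root to B: F -> G -> B
Depth = number of edges = 2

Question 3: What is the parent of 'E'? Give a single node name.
Answer: F

Derivation:
Scan adjacency: E appears as child of F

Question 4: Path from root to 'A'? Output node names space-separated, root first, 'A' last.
Answer: F A

Derivation:
Walk down from root: F -> A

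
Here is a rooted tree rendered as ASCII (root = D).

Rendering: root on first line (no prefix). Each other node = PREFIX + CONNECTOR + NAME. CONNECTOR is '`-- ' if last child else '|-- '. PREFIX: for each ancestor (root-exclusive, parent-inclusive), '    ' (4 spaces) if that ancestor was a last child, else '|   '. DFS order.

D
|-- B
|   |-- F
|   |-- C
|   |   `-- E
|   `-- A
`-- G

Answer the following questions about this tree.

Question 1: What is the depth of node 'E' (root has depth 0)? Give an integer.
Path from root to E: D -> B -> C -> E
Depth = number of edges = 3

Answer: 3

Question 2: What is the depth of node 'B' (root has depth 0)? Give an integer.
Answer: 1

Derivation:
Path from root to B: D -> B
Depth = number of edges = 1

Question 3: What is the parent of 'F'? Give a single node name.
Answer: B

Derivation:
Scan adjacency: F appears as child of B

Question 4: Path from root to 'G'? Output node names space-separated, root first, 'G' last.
Walk down from root: D -> G

Answer: D G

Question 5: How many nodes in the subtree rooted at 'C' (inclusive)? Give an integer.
Subtree rooted at C contains: C, E
Count = 2

Answer: 2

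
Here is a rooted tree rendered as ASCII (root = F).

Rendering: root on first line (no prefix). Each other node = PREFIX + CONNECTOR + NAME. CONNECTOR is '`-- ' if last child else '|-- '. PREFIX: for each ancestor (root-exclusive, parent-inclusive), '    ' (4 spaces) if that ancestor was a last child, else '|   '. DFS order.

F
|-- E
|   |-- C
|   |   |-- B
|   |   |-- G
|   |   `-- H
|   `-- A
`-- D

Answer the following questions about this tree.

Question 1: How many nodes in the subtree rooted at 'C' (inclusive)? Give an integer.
Answer: 4

Derivation:
Subtree rooted at C contains: B, C, G, H
Count = 4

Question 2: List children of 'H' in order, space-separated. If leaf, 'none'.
Node H's children (from adjacency): (leaf)

Answer: none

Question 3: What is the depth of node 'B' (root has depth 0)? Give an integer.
Path from root to B: F -> E -> C -> B
Depth = number of edges = 3

Answer: 3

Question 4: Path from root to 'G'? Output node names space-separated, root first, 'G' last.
Walk down from root: F -> E -> C -> G

Answer: F E C G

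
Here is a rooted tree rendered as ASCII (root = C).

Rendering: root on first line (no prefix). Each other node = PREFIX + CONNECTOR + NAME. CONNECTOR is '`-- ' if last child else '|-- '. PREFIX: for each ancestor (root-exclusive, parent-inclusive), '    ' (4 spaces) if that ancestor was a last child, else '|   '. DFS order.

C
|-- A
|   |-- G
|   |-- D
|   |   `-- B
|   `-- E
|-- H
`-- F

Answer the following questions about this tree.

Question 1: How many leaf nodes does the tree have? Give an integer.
Leaves (nodes with no children): B, E, F, G, H

Answer: 5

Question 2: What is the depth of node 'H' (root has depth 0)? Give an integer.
Answer: 1

Derivation:
Path from root to H: C -> H
Depth = number of edges = 1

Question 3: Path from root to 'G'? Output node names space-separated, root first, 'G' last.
Answer: C A G

Derivation:
Walk down from root: C -> A -> G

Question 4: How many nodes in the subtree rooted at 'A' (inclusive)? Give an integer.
Answer: 5

Derivation:
Subtree rooted at A contains: A, B, D, E, G
Count = 5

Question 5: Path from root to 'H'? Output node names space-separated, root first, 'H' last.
Walk down from root: C -> H

Answer: C H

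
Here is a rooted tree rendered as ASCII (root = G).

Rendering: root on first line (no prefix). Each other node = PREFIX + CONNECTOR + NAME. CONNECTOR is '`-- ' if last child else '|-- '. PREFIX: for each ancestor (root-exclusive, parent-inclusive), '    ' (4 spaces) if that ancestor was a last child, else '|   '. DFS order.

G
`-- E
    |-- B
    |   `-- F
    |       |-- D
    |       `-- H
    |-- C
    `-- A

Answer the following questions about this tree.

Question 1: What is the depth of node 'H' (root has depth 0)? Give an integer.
Answer: 4

Derivation:
Path from root to H: G -> E -> B -> F -> H
Depth = number of edges = 4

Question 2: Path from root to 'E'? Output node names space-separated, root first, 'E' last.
Answer: G E

Derivation:
Walk down from root: G -> E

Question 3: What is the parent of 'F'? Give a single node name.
Scan adjacency: F appears as child of B

Answer: B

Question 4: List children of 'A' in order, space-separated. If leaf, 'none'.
Node A's children (from adjacency): (leaf)

Answer: none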